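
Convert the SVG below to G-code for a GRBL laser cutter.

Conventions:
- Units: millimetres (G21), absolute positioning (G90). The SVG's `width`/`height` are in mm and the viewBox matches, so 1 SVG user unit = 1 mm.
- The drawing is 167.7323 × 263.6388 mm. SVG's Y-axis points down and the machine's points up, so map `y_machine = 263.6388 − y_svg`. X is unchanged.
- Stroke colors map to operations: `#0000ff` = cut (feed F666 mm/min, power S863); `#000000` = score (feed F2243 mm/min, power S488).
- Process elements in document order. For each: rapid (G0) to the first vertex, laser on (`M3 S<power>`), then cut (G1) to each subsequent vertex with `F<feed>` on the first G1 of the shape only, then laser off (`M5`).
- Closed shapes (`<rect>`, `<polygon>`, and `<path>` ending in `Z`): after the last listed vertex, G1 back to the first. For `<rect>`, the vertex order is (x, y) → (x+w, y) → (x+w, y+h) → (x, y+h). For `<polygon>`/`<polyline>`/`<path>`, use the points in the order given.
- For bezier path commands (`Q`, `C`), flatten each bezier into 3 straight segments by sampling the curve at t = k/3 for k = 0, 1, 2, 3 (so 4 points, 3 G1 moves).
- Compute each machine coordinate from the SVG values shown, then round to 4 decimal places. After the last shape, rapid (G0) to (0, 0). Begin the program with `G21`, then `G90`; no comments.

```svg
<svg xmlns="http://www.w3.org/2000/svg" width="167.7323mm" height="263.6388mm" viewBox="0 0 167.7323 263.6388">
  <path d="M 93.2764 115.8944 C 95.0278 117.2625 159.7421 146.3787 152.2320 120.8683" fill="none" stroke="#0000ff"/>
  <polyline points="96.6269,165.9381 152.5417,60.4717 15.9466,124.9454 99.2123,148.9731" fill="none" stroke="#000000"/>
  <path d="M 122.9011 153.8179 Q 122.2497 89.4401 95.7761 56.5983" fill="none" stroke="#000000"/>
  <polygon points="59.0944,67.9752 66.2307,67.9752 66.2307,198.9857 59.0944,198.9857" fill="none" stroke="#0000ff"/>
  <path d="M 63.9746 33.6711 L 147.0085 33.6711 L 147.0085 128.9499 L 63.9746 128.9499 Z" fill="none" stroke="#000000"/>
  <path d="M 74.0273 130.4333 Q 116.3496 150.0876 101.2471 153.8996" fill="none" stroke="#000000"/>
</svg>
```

viewBox `0 0 167.7323 263.6388` with mm width/height → 1 unit = 1 mm. Flip: y_m = 263.6388 − y_svg.

**Shape 1** — `<path>` cubic bezier, stroke `#0000ff` → cut (S863, F666). Control points (SVG): P0=(93.2764,115.8944), P1=(95.0278,117.2625), P2=(159.7421,146.3787), P3=(152.2320,120.8683); sampled at t=k/3. Machine vertices: (93.2764,147.7444) → (111.0085,140.1778) → (140.6742,132.4181) → (152.2320,142.7705). Open path.

**Shape 2** — `<polyline>` open polyline, stroke `#000000` → score (S488, F2243). Machine vertices: (96.6269,97.7007) → (152.5417,203.1671) → (15.9466,138.6934) → (99.2123,114.6657). Open path.

**Shape 3** — `<path>` quadratic bezier, stroke `#000000` → score (S488, F2243). Control points (SVG): P0=(122.9011,153.8179), P1=(122.2497,89.4401), P2=(95.7761,56.5983); sampled at t=k/3. Machine vertices: (122.9011,109.8209) → (119.5977,149.2354) → (110.5560,181.6420) → (95.7761,207.0405). Open path.

**Shape 4** — `<polygon>` rectangle, stroke `#0000ff` → cut (S863, F666). Machine vertices: (59.0944,195.6636) → (66.2307,195.6636) → (66.2307,64.6531) → (59.0944,64.6531) → (59.0944,195.6636). Closed: final G1 returns to the first vertex.

**Shape 5** — `<path>` rectangle, stroke `#000000` → score (S488, F2243). Machine vertices: (63.9746,229.9677) → (147.0085,229.9677) → (147.0085,134.6889) → (63.9746,134.6889) → (63.9746,229.9677). Closed: final G1 returns to the first vertex.

**Shape 6** — `<path>` quadratic bezier, stroke `#000000` → score (S488, F2243). Control points (SVG): P0=(74.0273,130.4333), P1=(116.3496,150.0876), P2=(101.2471,153.8996); sampled at t=k/3. Machine vertices: (74.0273,133.2055) → (95.8616,121.8629) → (104.9349,114.0408) → (101.2471,109.7392). Open path.

G21
G90
G0 X93.2764 Y147.7444
M3 S863
G1 X111.0085 Y140.1778 F666
G1 X140.6742 Y132.4181
G1 X152.2320 Y142.7705
M5
G0 X96.6269 Y97.7007
M3 S488
G1 X152.5417 Y203.1671 F2243
G1 X15.9466 Y138.6934
G1 X99.2123 Y114.6657
M5
G0 X122.9011 Y109.8209
M3 S488
G1 X119.5977 Y149.2354 F2243
G1 X110.5560 Y181.6420
G1 X95.7761 Y207.0405
M5
G0 X59.0944 Y195.6636
M3 S863
G1 X66.2307 Y195.6636 F666
G1 X66.2307 Y64.6531
G1 X59.0944 Y64.6531
G1 X59.0944 Y195.6636
M5
G0 X63.9746 Y229.9677
M3 S488
G1 X147.0085 Y229.9677 F2243
G1 X147.0085 Y134.6889
G1 X63.9746 Y134.6889
G1 X63.9746 Y229.9677
M5
G0 X74.0273 Y133.2055
M3 S488
G1 X95.8616 Y121.8629 F2243
G1 X104.9349 Y114.0408
G1 X101.2471 Y109.7392
M5
G0 X0.0000 Y0.0000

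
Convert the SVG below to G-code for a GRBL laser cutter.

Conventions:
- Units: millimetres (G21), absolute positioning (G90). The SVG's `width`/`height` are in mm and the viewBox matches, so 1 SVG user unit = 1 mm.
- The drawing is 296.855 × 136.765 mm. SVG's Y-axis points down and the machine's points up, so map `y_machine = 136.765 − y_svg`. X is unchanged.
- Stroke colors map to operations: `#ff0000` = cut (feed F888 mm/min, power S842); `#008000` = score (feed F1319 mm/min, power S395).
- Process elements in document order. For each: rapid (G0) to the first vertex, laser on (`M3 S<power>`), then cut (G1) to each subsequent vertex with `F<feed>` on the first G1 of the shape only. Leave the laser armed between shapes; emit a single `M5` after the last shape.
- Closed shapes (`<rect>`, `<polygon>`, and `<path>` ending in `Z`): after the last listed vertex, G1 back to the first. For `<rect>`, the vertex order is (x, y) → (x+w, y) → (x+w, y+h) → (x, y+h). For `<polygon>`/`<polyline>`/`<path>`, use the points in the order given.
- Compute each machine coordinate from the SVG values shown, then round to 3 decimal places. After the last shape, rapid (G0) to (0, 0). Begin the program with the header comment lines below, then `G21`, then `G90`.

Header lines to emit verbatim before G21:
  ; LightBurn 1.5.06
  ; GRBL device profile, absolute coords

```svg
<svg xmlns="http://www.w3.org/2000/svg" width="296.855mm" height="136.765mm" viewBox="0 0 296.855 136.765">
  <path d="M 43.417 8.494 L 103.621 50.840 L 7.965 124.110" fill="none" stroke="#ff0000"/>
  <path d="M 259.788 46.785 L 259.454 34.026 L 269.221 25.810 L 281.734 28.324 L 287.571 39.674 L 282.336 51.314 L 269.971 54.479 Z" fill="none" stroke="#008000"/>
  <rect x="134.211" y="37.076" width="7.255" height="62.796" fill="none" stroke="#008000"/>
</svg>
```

; LightBurn 1.5.06
; GRBL device profile, absolute coords
G21
G90
G0 X43.417 Y128.271
M3 S842
G1 X103.621 Y85.925 F888
G1 X7.965 Y12.655
G0 X259.788 Y89.980
M3 S395
G1 X259.454 Y102.739 F1319
G1 X269.221 Y110.955
G1 X281.734 Y108.441
G1 X287.571 Y97.091
G1 X282.336 Y85.451
G1 X269.971 Y82.286
G1 X259.788 Y89.980
G0 X134.211 Y99.689
M3 S395
G1 X141.466 Y99.689 F1319
G1 X141.466 Y36.893
G1 X134.211 Y36.893
G1 X134.211 Y99.689
M5
G0 X0.000 Y0.000

viewBox `0 0 296.855 136.765` with mm width/height → 1 unit = 1 mm. Flip: y_m = 136.765 − y_svg.

**Shape 1** — `<path>` open polyline, stroke `#ff0000` → cut (S842, F888). Machine vertices: (43.417,128.271) → (103.621,85.925) → (7.965,12.655). Open path.

**Shape 2** — `<path>` regular polygon, stroke `#008000` → score (S395, F1319). Machine vertices: (259.788,89.980) → (259.454,102.739) → (269.221,110.955) → (281.734,108.441) → (287.571,97.091) → (282.336,85.451) → (269.971,82.286) → (259.788,89.980). Closed: final G1 returns to the first vertex.

**Shape 3** — `<rect>` rectangle, stroke `#008000` → score (S395, F1319). Machine vertices: (134.211,99.689) → (141.466,99.689) → (141.466,36.893) → (134.211,36.893) → (134.211,99.689). Closed: final G1 returns to the first vertex.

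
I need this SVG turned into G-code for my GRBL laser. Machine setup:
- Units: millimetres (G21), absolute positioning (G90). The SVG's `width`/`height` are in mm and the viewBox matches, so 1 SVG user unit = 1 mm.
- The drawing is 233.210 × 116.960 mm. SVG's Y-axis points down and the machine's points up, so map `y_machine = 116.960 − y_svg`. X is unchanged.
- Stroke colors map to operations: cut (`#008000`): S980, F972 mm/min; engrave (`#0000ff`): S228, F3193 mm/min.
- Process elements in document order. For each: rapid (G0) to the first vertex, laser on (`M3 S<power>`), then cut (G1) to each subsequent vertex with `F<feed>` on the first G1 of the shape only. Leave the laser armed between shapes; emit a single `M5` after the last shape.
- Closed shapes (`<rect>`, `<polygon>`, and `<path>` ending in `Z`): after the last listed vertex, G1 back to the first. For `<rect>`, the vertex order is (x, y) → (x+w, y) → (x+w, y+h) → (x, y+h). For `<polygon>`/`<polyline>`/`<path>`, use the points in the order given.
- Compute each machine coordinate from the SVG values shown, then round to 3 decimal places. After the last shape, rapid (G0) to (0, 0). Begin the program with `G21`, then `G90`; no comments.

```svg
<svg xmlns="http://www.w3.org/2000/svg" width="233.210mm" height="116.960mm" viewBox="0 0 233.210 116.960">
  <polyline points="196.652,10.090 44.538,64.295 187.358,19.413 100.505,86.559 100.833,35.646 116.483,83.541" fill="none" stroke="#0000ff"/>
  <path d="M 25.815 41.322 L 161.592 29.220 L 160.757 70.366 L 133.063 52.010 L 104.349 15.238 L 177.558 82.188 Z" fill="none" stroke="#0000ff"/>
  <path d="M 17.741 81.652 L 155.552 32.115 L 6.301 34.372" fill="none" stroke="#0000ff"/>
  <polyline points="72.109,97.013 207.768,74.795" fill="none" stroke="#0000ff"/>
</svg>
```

G21
G90
G0 X196.652 Y106.870
M3 S228
G1 X44.538 Y52.665 F3193
G1 X187.358 Y97.547
G1 X100.505 Y30.401
G1 X100.833 Y81.314
G1 X116.483 Y33.419
G0 X25.815 Y75.638
M3 S228
G1 X161.592 Y87.740 F3193
G1 X160.757 Y46.594
G1 X133.063 Y64.950
G1 X104.349 Y101.722
G1 X177.558 Y34.772
G1 X25.815 Y75.638
G0 X17.741 Y35.308
M3 S228
G1 X155.552 Y84.845 F3193
G1 X6.301 Y82.588
G0 X72.109 Y19.947
M3 S228
G1 X207.768 Y42.165 F3193
M5
G0 X0.000 Y0.000

1 u = 1 mm; y_m = 116.960 − y.

[1] `<polyline>` open polyline, #0000ff→engrave S228 F3193: (196.652,106.870) → (44.538,52.665) → (187.358,97.547) → (100.505,30.401) → (100.833,81.314) → (116.483,33.419)

[2] `<path>` closed polygon, #0000ff→engrave S228 F3193: (25.815,75.638) → (161.592,87.740) → (160.757,46.594) → (133.063,64.950) → (104.349,101.722) → (177.558,34.772) → (25.815,75.638) (closed)

[3] `<path>` open polyline, #0000ff→engrave S228 F3193: (17.741,35.308) → (155.552,84.845) → (6.301,82.588)

[4] `<polyline>` line segment, #0000ff→engrave S228 F3193: (72.109,19.947) → (207.768,42.165)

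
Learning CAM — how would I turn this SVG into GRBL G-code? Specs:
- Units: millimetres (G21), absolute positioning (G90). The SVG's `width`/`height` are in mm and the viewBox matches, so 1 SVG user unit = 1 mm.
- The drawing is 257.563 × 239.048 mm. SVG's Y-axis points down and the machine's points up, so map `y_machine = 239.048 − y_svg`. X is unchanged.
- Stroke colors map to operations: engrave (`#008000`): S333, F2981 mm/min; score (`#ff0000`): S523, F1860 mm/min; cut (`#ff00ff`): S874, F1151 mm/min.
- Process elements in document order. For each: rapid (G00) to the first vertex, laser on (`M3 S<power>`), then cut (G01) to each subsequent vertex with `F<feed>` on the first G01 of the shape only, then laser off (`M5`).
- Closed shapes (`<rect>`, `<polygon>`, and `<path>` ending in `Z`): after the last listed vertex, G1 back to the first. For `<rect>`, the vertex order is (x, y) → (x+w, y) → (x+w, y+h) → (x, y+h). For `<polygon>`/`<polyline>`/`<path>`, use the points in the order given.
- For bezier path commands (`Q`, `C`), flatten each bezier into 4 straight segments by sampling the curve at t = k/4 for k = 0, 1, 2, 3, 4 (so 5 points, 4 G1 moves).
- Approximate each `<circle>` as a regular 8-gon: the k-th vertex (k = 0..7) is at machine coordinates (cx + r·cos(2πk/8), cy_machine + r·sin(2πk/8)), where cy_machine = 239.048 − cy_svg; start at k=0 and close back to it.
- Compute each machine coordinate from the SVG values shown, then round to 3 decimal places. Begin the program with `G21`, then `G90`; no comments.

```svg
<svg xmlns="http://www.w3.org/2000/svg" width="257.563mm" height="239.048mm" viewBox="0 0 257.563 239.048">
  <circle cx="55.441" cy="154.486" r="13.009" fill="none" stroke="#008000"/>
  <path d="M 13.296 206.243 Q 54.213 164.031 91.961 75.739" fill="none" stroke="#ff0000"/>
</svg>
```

viewBox `0 0 257.563 239.048` with mm width/height → 1 unit = 1 mm. Flip: y_m = 239.048 − y_svg.

**Shape 1** — `<circle>` circle, stroke `#008000` → engrave (S333, F2981). Machine vertices: (68.450,84.562) → (64.640,93.761) → (55.441,97.571) → (46.242,93.761) → (42.432,84.562) → (46.242,75.363) → (55.441,71.553) → (64.640,75.363) → (68.450,84.562). Closed: final G1 returns to the first vertex.

**Shape 2** — `<path>` quadratic bezier, stroke `#ff0000` → score (S523, F1860). Control points (SVG): P0=(13.296,206.243), P1=(54.213,164.031), P2=(91.961,75.739); sampled at t=k/4. Machine vertices: (13.296,32.805) → (33.556,56.791) → (53.421,86.537) → (72.889,122.043) → (91.961,163.309). Open path.

G21
G90
G00 X68.450 Y84.562
M3 S333
G01 X64.640 Y93.761 F2981
G01 X55.441 Y97.571
G01 X46.242 Y93.761
G01 X42.432 Y84.562
G01 X46.242 Y75.363
G01 X55.441 Y71.553
G01 X64.640 Y75.363
G01 X68.450 Y84.562
M5
G00 X13.296 Y32.805
M3 S523
G01 X33.556 Y56.791 F1860
G01 X53.421 Y86.537
G01 X72.889 Y122.043
G01 X91.961 Y163.309
M5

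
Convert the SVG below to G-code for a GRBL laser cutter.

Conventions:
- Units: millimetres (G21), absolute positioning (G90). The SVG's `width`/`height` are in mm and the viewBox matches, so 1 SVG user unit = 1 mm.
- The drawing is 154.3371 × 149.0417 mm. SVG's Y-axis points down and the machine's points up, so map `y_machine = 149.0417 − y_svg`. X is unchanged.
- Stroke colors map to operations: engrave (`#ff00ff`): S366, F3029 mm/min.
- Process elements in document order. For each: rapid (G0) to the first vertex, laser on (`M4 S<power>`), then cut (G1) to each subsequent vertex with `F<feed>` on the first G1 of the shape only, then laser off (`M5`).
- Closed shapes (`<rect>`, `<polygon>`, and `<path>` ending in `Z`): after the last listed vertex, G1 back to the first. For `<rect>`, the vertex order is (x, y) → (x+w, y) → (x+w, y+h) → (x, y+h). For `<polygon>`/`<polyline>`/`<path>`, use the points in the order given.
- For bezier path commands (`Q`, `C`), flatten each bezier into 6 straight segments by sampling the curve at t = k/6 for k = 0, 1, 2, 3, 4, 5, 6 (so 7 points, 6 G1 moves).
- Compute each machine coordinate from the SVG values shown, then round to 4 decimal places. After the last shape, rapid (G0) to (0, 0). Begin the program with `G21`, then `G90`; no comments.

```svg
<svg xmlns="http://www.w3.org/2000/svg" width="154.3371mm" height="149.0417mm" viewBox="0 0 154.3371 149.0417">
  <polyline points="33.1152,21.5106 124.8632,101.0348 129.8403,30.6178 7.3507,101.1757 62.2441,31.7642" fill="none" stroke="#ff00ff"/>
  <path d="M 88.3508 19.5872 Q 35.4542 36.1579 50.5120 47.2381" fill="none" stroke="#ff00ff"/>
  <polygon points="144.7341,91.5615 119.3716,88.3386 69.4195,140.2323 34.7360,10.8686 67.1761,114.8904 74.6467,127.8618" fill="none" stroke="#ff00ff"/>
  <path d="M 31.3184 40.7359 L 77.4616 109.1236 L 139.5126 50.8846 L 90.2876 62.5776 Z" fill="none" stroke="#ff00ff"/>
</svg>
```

G21
G90
G0 X33.1152 Y127.5311
M4 S366
G1 X124.8632 Y48.0069 F3029
G1 X129.8403 Y118.4239
G1 X7.3507 Y47.8660
G1 X62.2441 Y117.2775
M5
G0 X88.3508 Y129.4545
M4 S366
G1 X72.6062 Y124.0834 F3029
G1 X60.6369 Y119.0174
G1 X52.4428 Y114.2564
G1 X48.0240 Y109.8005
G1 X47.3804 Y105.6495
G1 X50.5120 Y101.8036
M5
G0 X144.7341 Y57.4802
M4 S366
G1 X119.3716 Y60.7031 F3029
G1 X69.4195 Y8.8094
G1 X34.7360 Y138.1731
G1 X67.1761 Y34.1513
G1 X74.6467 Y21.1799
G1 X144.7341 Y57.4802
M5
G0 X31.3184 Y108.3058
M4 S366
G1 X77.4616 Y39.9181 F3029
G1 X139.5126 Y98.1571
G1 X90.2876 Y86.4641
G1 X31.3184 Y108.3058
M5
G0 X0.0000 Y0.0000

1 u = 1 mm; y_m = 149.0417 − y.

[1] `<polyline>` open polyline, #ff00ff→engrave S366 F3029: (33.1152,127.5311) → (124.8632,48.0069) → (129.8403,118.4239) → (7.3507,47.8660) → (62.2441,117.2775)

[2] `<path>` quadratic bezier, #ff00ff→engrave S366 F3029: (88.3508,129.4545) → (72.6062,124.0834) → (60.6369,119.0174) → (52.4428,114.2564) → (48.0240,109.8005) → (47.3804,105.6495) → (50.5120,101.8036)

[3] `<polygon>` closed polygon, #ff00ff→engrave S366 F3029: (144.7341,57.4802) → (119.3716,60.7031) → (69.4195,8.8094) → (34.7360,138.1731) → (67.1761,34.1513) → (74.6467,21.1799) → (144.7341,57.4802) (closed)

[4] `<path>` closed polygon, #ff00ff→engrave S366 F3029: (31.3184,108.3058) → (77.4616,39.9181) → (139.5126,98.1571) → (90.2876,86.4641) → (31.3184,108.3058) (closed)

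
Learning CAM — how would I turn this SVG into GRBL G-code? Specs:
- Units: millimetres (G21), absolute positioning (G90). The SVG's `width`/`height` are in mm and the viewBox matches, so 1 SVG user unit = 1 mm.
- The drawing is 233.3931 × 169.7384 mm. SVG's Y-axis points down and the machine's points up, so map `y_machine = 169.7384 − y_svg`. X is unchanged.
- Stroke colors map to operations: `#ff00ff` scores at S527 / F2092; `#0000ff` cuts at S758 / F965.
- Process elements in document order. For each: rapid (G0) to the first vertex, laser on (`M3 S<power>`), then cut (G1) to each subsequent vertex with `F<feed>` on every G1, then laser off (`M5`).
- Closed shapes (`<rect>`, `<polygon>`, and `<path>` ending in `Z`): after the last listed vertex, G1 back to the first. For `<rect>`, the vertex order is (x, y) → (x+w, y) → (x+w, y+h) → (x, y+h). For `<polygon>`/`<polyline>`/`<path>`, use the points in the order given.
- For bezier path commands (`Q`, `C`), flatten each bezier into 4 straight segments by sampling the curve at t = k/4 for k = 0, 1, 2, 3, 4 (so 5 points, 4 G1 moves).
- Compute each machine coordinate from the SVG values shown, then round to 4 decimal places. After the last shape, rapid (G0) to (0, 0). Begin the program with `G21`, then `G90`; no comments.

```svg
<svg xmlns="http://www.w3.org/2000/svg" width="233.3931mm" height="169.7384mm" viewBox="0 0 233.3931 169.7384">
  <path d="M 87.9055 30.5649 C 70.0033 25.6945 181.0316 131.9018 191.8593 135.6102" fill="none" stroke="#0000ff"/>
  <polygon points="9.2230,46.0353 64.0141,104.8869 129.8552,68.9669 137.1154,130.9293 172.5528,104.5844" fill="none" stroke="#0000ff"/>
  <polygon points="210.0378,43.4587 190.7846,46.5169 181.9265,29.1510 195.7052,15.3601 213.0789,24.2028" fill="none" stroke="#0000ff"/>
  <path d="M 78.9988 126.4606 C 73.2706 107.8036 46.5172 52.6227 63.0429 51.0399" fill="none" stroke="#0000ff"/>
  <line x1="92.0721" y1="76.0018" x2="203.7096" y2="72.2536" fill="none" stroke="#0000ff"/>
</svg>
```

G21
G90
G0 X87.9055 Y139.1735
M3 S758
G1 X95.0731 Y125.3364 F965
G1 X129.1087 Y89.8679 F965
G1 X168.5311 Y52.7909 F965
G1 X191.8593 Y34.1282 F965
M5
G0 X9.2230 Y123.7031
M3 S758
G1 X64.0141 Y64.8515 F965
G1 X129.8552 Y100.7715 F965
G1 X137.1154 Y38.8091 F965
G1 X172.5528 Y65.1540 F965
G1 X9.2230 Y123.7031 F965
M5
G0 X210.0378 Y126.2797
M3 S758
G1 X190.7846 Y123.2215 F965
G1 X181.9265 Y140.5874 F965
G1 X195.7052 Y154.3783 F965
G1 X213.0789 Y145.5356 F965
G1 X210.0378 Y126.2797 F965
M5
G0 X78.9988 Y43.2778
M3 S758
G1 X71.7652 Y62.7106 F965
G1 X62.6756 Y87.3910 F965
G1 X57.7587 Y108.8699 F965
G1 X63.0429 Y118.6985 F965
M5
G0 X92.0721 Y93.7366
M3 S758
G1 X203.7096 Y97.4848 F965
M5
G0 X0.0000 Y0.0000

viewBox `0 0 233.3931 169.7384` with mm width/height → 1 unit = 1 mm. Flip: y_m = 169.7384 − y_svg.

**Shape 1** — `<path>` cubic bezier, stroke `#0000ff` → cut (S758, F965). Control points (SVG): P0=(87.9055,30.5649), P1=(70.0033,25.6945), P2=(181.0316,131.9018), P3=(191.8593,135.6102); sampled at t=k/4. Machine vertices: (87.9055,139.1735) → (95.0731,125.3364) → (129.1087,89.8679) → (168.5311,52.7909) → (191.8593,34.1282). Open path.

**Shape 2** — `<polygon>` closed polygon, stroke `#0000ff` → cut (S758, F965). Machine vertices: (9.2230,123.7031) → (64.0141,64.8515) → (129.8552,100.7715) → (137.1154,38.8091) → (172.5528,65.1540) → (9.2230,123.7031). Closed: final G1 returns to the first vertex.

**Shape 3** — `<polygon>` regular polygon, stroke `#0000ff` → cut (S758, F965). Machine vertices: (210.0378,126.2797) → (190.7846,123.2215) → (181.9265,140.5874) → (195.7052,154.3783) → (213.0789,145.5356) → (210.0378,126.2797). Closed: final G1 returns to the first vertex.

**Shape 4** — `<path>` cubic bezier, stroke `#0000ff` → cut (S758, F965). Control points (SVG): P0=(78.9988,126.4606), P1=(73.2706,107.8036), P2=(46.5172,52.6227), P3=(63.0429,51.0399); sampled at t=k/4. Machine vertices: (78.9988,43.2778) → (71.7652,62.7106) → (62.6756,87.3910) → (57.7587,108.8699) → (63.0429,118.6985). Open path.

**Shape 5** — `<line>` line segment, stroke `#0000ff` → cut (S758, F965). Machine vertices: (92.0721,93.7366) → (203.7096,97.4848). Open path.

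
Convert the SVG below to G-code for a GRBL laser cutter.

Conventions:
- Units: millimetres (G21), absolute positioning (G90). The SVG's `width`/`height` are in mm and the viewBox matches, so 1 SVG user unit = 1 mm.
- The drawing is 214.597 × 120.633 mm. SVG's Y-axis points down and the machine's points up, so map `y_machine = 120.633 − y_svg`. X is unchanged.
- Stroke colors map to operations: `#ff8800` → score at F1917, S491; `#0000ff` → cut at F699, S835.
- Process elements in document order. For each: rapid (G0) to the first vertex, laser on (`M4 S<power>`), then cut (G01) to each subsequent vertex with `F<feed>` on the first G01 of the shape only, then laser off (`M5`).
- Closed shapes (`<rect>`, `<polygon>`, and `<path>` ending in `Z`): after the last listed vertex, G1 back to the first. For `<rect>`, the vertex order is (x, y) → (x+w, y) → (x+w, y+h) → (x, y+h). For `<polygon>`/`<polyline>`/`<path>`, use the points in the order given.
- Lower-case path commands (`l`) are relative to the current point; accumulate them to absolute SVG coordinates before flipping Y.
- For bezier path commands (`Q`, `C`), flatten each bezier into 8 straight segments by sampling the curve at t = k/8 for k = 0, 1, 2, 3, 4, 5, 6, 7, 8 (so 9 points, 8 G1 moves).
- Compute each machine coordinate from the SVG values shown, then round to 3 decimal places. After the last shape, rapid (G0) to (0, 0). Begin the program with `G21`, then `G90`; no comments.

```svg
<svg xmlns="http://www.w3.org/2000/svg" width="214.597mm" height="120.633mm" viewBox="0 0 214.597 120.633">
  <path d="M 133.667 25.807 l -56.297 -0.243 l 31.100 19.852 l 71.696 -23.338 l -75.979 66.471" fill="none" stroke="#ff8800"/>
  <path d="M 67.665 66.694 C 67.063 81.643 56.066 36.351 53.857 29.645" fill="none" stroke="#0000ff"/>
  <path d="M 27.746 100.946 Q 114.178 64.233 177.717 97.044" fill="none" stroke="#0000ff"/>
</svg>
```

G21
G90
G0 X133.667 Y94.826
M4 S491
G01 X77.370 Y95.069 F1917
G01 X108.470 Y75.217
G01 X180.166 Y98.555
G01 X104.187 Y32.084
M5
G0 X67.665 Y53.939
M4 S835
G01 X66.989 Y50.964 F699
G01 X65.564 Y52.478
G01 X63.614 Y57.324
G01 X61.364 Y64.343
G01 X59.038 Y72.377
G01 X56.862 Y80.268
G01 X55.060 Y86.858
G01 X53.857 Y90.988
M5
G0 X27.746 Y19.687
M4 S835
G01 X48.996 Y27.779 F699
G01 X69.531 Y33.698
G01 X89.351 Y37.445
G01 X108.455 Y39.019
G01 X126.843 Y38.420
G01 X144.517 Y35.649
G01 X161.475 Y30.705
G01 X177.717 Y23.589
M5
G0 X0.000 Y0.000

Since the viewBox matches the mm dimensions, user units are millimetres directly. The only transform is the Y-flip y_m = 120.633 − y_svg.

Shape 1 is a open polyline drawn with `<path>`. Its stroke #ff8800 means score at S491, F1917. After flipping Y the toolpath is (133.667,94.826) → (77.370,95.069) → (108.470,75.217) → (180.166,98.555) → (104.187,32.084).

Shape 2 is a cubic bezier drawn with `<path>`. Its stroke #0000ff means cut at S835, F699. After flipping Y the toolpath is (67.665,53.939) → (66.989,50.964) → (65.564,52.478) → (63.614,57.324) → (61.364,64.343) → (59.038,72.377) → (56.862,80.268) → (55.060,86.858) → (53.857,90.988).

Shape 3 is a quadratic bezier drawn with `<path>`. Its stroke #0000ff means cut at S835, F699. After flipping Y the toolpath is (27.746,19.687) → (48.996,27.779) → (69.531,33.698) → (89.351,37.445) → (108.455,39.019) → (126.843,38.420) → (144.517,35.649) → (161.475,30.705) → (177.717,23.589).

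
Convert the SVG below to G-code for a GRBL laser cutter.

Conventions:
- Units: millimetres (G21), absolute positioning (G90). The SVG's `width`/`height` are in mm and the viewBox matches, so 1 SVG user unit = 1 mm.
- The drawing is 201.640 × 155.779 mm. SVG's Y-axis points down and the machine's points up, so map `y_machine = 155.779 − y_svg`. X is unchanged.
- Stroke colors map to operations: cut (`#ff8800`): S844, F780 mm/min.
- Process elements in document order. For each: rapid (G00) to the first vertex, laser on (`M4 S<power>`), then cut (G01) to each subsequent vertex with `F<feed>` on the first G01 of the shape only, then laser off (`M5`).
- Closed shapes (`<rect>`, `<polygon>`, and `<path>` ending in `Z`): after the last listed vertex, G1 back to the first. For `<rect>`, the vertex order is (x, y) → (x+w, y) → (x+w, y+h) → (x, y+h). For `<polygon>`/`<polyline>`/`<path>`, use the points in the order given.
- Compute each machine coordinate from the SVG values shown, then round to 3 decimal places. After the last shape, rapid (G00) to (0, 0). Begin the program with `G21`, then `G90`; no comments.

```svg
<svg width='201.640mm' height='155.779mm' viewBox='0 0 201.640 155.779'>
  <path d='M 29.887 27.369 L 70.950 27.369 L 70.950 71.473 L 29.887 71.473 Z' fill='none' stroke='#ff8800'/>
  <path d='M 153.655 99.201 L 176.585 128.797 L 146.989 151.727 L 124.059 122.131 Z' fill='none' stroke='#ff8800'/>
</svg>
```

viewBox `0 0 201.640 155.779` with mm width/height → 1 unit = 1 mm. Flip: y_m = 155.779 − y_svg.

**Shape 1** — `<path>` rectangle, stroke `#ff8800` → cut (S844, F780). Machine vertices: (29.887,128.410) → (70.950,128.410) → (70.950,84.306) → (29.887,84.306) → (29.887,128.410). Closed: final G1 returns to the first vertex.

**Shape 2** — `<path>` regular polygon, stroke `#ff8800` → cut (S844, F780). Machine vertices: (153.655,56.578) → (176.585,26.982) → (146.989,4.052) → (124.059,33.648) → (153.655,56.578). Closed: final G1 returns to the first vertex.

G21
G90
G00 X29.887 Y128.410
M4 S844
G01 X70.950 Y128.410 F780
G01 X70.950 Y84.306
G01 X29.887 Y84.306
G01 X29.887 Y128.410
M5
G00 X153.655 Y56.578
M4 S844
G01 X176.585 Y26.982 F780
G01 X146.989 Y4.052
G01 X124.059 Y33.648
G01 X153.655 Y56.578
M5
G00 X0.000 Y0.000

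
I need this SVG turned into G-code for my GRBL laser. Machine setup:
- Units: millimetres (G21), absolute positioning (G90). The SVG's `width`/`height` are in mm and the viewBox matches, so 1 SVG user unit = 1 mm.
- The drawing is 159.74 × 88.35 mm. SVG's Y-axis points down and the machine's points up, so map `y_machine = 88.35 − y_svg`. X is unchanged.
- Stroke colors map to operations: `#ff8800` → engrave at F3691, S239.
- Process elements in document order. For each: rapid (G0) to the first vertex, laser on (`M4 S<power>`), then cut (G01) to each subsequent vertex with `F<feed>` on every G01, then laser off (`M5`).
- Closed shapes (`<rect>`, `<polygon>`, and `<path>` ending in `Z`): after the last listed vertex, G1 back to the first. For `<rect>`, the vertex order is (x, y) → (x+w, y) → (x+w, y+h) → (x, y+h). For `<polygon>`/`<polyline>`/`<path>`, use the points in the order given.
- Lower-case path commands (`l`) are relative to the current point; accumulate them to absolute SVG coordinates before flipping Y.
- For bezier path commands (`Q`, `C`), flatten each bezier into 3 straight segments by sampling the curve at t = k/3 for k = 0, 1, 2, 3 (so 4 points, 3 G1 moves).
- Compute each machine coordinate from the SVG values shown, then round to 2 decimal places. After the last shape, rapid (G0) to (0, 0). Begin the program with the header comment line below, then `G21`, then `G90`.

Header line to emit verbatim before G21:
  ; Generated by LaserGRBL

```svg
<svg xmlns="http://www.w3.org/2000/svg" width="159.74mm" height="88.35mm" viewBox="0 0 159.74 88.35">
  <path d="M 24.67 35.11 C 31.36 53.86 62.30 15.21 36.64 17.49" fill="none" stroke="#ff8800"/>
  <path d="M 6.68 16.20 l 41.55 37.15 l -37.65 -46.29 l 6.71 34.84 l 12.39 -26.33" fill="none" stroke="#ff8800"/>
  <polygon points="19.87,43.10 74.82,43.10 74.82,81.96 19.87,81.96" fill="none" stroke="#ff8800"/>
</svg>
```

; Generated by LaserGRBL
G21
G90
G0 X24.67 Y53.24
M4 S239
G01 X36.45 Y49.98 F3691
G01 X46.43 Y63.14 F3691
G01 X36.64 Y70.86 F3691
M5
G0 X6.68 Y72.15
M4 S239
G01 X48.23 Y35.00 F3691
G01 X10.58 Y81.29 F3691
G01 X17.29 Y46.45 F3691
G01 X29.68 Y72.78 F3691
M5
G0 X19.87 Y45.25
M4 S239
G01 X74.82 Y45.25 F3691
G01 X74.82 Y6.39 F3691
G01 X19.87 Y6.39 F3691
G01 X19.87 Y45.25 F3691
M5
G0 X0.00 Y0.00

viewBox `0 0 159.74 88.35` with mm width/height → 1 unit = 1 mm. Flip: y_m = 88.35 − y_svg.

**Shape 1** — `<path>` cubic bezier, stroke `#ff8800` → engrave (S239, F3691). Control points (SVG): P0=(24.67,35.11), P1=(31.36,53.86), P2=(62.30,15.21), P3=(36.64,17.49); sampled at t=k/3. Machine vertices: (24.67,53.24) → (36.45,49.98) → (46.43,63.14) → (36.64,70.86). Open path.

**Shape 2** — `<path>` open polyline, stroke `#ff8800` → engrave (S239, F3691). Machine vertices: (6.68,72.15) → (48.23,35.00) → (10.58,81.29) → (17.29,46.45) → (29.68,72.78). Open path.

**Shape 3** — `<polygon>` rectangle, stroke `#ff8800` → engrave (S239, F3691). Machine vertices: (19.87,45.25) → (74.82,45.25) → (74.82,6.39) → (19.87,6.39) → (19.87,45.25). Closed: final G1 returns to the first vertex.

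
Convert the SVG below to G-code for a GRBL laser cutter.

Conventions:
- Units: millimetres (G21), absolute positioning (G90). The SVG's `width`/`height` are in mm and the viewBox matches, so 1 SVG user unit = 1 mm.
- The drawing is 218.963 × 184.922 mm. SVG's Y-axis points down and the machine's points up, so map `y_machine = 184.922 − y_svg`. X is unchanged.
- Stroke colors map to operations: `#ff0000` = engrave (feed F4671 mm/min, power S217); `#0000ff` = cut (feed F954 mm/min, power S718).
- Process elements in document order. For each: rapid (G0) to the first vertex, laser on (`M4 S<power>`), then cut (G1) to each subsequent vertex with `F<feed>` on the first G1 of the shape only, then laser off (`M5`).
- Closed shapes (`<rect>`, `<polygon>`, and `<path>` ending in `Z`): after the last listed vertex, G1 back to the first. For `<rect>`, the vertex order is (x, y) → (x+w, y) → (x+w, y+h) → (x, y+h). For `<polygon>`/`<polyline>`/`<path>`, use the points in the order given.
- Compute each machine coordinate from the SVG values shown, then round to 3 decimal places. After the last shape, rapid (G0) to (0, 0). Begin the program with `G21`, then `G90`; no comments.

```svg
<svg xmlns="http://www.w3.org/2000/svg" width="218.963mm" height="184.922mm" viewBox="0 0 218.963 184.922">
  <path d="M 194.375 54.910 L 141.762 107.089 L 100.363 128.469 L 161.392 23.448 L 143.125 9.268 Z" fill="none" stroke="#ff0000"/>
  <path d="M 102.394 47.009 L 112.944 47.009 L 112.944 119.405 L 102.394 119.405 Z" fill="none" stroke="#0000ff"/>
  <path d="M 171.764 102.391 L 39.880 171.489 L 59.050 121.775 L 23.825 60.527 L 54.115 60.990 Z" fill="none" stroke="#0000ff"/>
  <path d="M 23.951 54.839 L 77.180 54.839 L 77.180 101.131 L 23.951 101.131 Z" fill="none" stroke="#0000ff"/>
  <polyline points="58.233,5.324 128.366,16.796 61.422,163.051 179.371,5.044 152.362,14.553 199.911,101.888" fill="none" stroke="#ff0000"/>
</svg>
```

G21
G90
G0 X194.375 Y130.012
M4 S217
G1 X141.762 Y77.833 F4671
G1 X100.363 Y56.453
G1 X161.392 Y161.474
G1 X143.125 Y175.654
G1 X194.375 Y130.012
M5
G0 X102.394 Y137.913
M4 S718
G1 X112.944 Y137.913 F954
G1 X112.944 Y65.517
G1 X102.394 Y65.517
G1 X102.394 Y137.913
M5
G0 X171.764 Y82.531
M4 S718
G1 X39.880 Y13.433 F954
G1 X59.050 Y63.147
G1 X23.825 Y124.395
G1 X54.115 Y123.932
G1 X171.764 Y82.531
M5
G0 X23.951 Y130.083
M4 S718
G1 X77.180 Y130.083 F954
G1 X77.180 Y83.791
G1 X23.951 Y83.791
G1 X23.951 Y130.083
M5
G0 X58.233 Y179.598
M4 S217
G1 X128.366 Y168.126 F4671
G1 X61.422 Y21.871
G1 X179.371 Y179.878
G1 X152.362 Y170.369
G1 X199.911 Y83.034
M5
G0 X0.000 Y0.000

Since the viewBox matches the mm dimensions, user units are millimetres directly. The only transform is the Y-flip y_m = 184.922 − y_svg.

Shape 1 is a closed polygon drawn with `<path>`. Its stroke #ff0000 means engrave at S217, F4671. After flipping Y the toolpath is (194.375,130.012) → (141.762,77.833) → (100.363,56.453) → (161.392,161.474) → (143.125,175.654) → (194.375,130.012), returning to the start.

Shape 2 is a rectangle drawn with `<path>`. Its stroke #0000ff means cut at S718, F954. After flipping Y the toolpath is (102.394,137.913) → (112.944,137.913) → (112.944,65.517) → (102.394,65.517) → (102.394,137.913), returning to the start.

Shape 3 is a closed polygon drawn with `<path>`. Its stroke #0000ff means cut at S718, F954. After flipping Y the toolpath is (171.764,82.531) → (39.880,13.433) → (59.050,63.147) → (23.825,124.395) → (54.115,123.932) → (171.764,82.531), returning to the start.

Shape 4 is a rectangle drawn with `<path>`. Its stroke #0000ff means cut at S718, F954. After flipping Y the toolpath is (23.951,130.083) → (77.180,130.083) → (77.180,83.791) → (23.951,83.791) → (23.951,130.083), returning to the start.

Shape 5 is a open polyline drawn with `<polyline>`. Its stroke #ff0000 means engrave at S217, F4671. After flipping Y the toolpath is (58.233,179.598) → (128.366,168.126) → (61.422,21.871) → (179.371,179.878) → (152.362,170.369) → (199.911,83.034).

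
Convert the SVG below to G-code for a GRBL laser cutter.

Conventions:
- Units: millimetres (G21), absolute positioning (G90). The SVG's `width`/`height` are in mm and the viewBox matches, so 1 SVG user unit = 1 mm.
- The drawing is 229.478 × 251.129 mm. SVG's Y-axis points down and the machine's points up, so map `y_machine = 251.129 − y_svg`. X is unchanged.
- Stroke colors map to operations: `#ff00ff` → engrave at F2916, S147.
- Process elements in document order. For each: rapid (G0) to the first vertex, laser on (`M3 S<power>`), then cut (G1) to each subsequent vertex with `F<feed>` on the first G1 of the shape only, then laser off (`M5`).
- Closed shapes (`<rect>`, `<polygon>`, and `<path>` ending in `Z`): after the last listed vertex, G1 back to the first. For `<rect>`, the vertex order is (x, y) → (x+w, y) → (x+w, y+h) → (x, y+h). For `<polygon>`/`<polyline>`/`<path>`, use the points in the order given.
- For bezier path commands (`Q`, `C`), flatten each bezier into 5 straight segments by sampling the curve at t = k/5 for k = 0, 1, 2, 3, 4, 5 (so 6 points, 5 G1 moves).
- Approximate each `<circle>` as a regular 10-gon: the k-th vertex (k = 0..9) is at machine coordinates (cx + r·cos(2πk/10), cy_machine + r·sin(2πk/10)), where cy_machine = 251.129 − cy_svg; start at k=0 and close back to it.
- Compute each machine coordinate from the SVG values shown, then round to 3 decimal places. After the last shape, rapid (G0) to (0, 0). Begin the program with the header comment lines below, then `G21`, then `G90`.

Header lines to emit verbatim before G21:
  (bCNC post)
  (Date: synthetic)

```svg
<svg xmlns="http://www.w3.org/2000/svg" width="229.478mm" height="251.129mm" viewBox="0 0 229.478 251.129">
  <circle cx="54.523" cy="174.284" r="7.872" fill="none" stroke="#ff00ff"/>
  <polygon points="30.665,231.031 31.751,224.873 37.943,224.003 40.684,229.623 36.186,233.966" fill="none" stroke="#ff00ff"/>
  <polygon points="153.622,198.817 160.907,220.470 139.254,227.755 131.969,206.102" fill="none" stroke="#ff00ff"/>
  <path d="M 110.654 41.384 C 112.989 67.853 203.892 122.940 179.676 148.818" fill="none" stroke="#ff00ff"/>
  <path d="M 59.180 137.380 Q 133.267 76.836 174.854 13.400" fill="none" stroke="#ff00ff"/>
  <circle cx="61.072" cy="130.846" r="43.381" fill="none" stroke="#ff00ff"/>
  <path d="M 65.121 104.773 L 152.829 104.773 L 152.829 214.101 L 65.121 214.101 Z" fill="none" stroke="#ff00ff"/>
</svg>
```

(bCNC post)
(Date: synthetic)
G21
G90
G0 X62.395 Y76.845
M3 S147
G1 X60.892 Y81.472 F2916
G1 X56.956 Y84.332
G1 X52.090 Y84.332
G1 X48.154 Y81.472
G1 X46.651 Y76.845
G1 X48.154 Y72.218
G1 X52.090 Y69.358
G1 X56.956 Y69.358
G1 X60.892 Y72.218
G1 X62.395 Y76.845
M5
G0 X30.665 Y20.098
M3 S147
G1 X31.751 Y26.256 F2916
G1 X37.943 Y27.126
G1 X40.684 Y21.506
G1 X36.186 Y17.163
G1 X30.665 Y20.098
M5
G0 X153.622 Y52.312
M3 S147
G1 X160.907 Y30.659 F2916
G1 X139.254 Y23.374
G1 X131.969 Y45.027
G1 X153.622 Y52.312
M5
G0 X110.654 Y209.745
M3 S147
G1 X121.054 Y190.892 F2916
G1 X142.933 Y167.946
G1 X166.514 Y143.684
G1 X182.021 Y120.880
G1 X179.676 Y102.311
M5
G0 X59.180 Y113.749
M3 S147
G1 X87.515 Y138.082 F2916
G1 X113.250 Y162.647
G1 X136.384 Y187.443
G1 X156.919 Y212.470
G1 X174.854 Y237.729
M5
G0 X104.453 Y120.283
M3 S147
G1 X96.168 Y145.782 F2916
G1 X74.477 Y161.541
G1 X47.667 Y161.541
G1 X25.976 Y145.782
G1 X17.691 Y120.283
G1 X25.976 Y94.784
G1 X47.667 Y79.025
G1 X74.477 Y79.025
G1 X96.168 Y94.784
G1 X104.453 Y120.283
M5
G0 X65.121 Y146.356
M3 S147
G1 X152.829 Y146.356 F2916
G1 X152.829 Y37.028
G1 X65.121 Y37.028
G1 X65.121 Y146.356
M5
G0 X0.000 Y0.000

viewBox `0 0 229.478 251.129` with mm width/height → 1 unit = 1 mm. Flip: y_m = 251.129 − y_svg.

**Shape 1** — `<circle>` circle, stroke `#ff00ff` → engrave (S147, F2916). Machine vertices: (62.395,76.845) → (60.892,81.472) → (56.956,84.332) → (52.090,84.332) → (48.154,81.472) → (46.651,76.845) → (48.154,72.218) → (52.090,69.358) → (56.956,69.358) → (60.892,72.218) → (62.395,76.845). Closed: final G1 returns to the first vertex.

**Shape 2** — `<polygon>` regular polygon, stroke `#ff00ff` → engrave (S147, F2916). Machine vertices: (30.665,20.098) → (31.751,26.256) → (37.943,27.126) → (40.684,21.506) → (36.186,17.163) → (30.665,20.098). Closed: final G1 returns to the first vertex.

**Shape 3** — `<polygon>` regular polygon, stroke `#ff00ff` → engrave (S147, F2916). Machine vertices: (153.622,52.312) → (160.907,30.659) → (139.254,23.374) → (131.969,45.027) → (153.622,52.312). Closed: final G1 returns to the first vertex.

**Shape 4** — `<path>` cubic bezier, stroke `#ff00ff` → engrave (S147, F2916). Control points (SVG): P0=(110.654,41.384), P1=(112.989,67.853), P2=(203.892,122.940), P3=(179.676,148.818); sampled at t=k/5. Machine vertices: (110.654,209.745) → (121.054,190.892) → (142.933,167.946) → (166.514,143.684) → (182.021,120.880) → (179.676,102.311). Open path.

**Shape 5** — `<path>` quadratic bezier, stroke `#ff00ff` → engrave (S147, F2916). Control points (SVG): P0=(59.180,137.380), P1=(133.267,76.836), P2=(174.854,13.400); sampled at t=k/5. Machine vertices: (59.180,113.749) → (87.515,138.082) → (113.250,162.647) → (136.384,187.443) → (156.919,212.470) → (174.854,237.729). Open path.

**Shape 6** — `<circle>` circle, stroke `#ff00ff` → engrave (S147, F2916). Machine vertices: (104.453,120.283) → (96.168,145.782) → (74.477,161.541) → (47.667,161.541) → (25.976,145.782) → (17.691,120.283) → (25.976,94.784) → (47.667,79.025) → (74.477,79.025) → (96.168,94.784) → (104.453,120.283). Closed: final G1 returns to the first vertex.

**Shape 7** — `<path>` rectangle, stroke `#ff00ff` → engrave (S147, F2916). Machine vertices: (65.121,146.356) → (152.829,146.356) → (152.829,37.028) → (65.121,37.028) → (65.121,146.356). Closed: final G1 returns to the first vertex.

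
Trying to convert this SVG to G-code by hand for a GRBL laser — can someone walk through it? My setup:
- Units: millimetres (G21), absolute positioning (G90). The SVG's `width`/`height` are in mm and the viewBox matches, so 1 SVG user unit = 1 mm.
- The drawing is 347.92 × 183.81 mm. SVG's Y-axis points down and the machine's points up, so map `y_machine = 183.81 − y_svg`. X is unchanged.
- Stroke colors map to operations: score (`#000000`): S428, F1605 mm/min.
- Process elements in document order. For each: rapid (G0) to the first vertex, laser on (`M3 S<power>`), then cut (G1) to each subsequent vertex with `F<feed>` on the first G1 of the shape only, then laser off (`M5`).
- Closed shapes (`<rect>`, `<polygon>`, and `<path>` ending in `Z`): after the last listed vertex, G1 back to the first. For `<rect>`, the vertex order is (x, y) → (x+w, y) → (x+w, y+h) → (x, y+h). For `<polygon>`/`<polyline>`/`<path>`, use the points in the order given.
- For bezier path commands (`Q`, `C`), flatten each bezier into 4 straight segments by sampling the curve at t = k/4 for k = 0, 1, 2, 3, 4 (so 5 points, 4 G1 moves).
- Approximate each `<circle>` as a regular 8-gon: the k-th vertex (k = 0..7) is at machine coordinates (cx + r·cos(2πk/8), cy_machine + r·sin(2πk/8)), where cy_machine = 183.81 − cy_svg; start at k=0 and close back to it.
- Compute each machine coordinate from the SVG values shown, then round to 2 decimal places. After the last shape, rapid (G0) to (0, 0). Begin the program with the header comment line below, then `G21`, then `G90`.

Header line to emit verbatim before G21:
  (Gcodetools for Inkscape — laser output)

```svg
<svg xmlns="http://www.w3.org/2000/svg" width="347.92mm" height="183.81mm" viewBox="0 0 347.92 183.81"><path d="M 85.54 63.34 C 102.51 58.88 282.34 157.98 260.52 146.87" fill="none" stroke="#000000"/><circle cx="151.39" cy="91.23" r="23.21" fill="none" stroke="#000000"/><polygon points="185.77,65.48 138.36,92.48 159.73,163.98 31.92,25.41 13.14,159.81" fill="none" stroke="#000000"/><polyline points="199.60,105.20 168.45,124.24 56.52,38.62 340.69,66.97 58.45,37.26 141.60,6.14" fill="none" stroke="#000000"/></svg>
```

viewBox `0 0 347.92 183.81` with mm width/height → 1 unit = 1 mm. Flip: y_m = 183.81 − y_svg.

**Shape 1** — `<path>` cubic bezier, stroke `#000000` → score (S428, F1605). Control points (SVG): P0=(85.54,63.34), P1=(102.51,58.88), P2=(282.34,157.98), P3=(260.52,146.87); sampled at t=k/4. Machine vertices: (85.54,120.47) → (123.11,107.74) → (187.58,76.21) → (244.77,45.93) → (260.52,36.94). Open path.

**Shape 2** — `<circle>` circle, stroke `#000000` → score (S428, F1605). Machine vertices: (174.60,92.58) → (167.80,108.99) → (151.39,115.79) → (134.98,108.99) → (128.18,92.58) → (134.98,76.17) → (151.39,69.37) → (167.80,76.17) → (174.60,92.58). Closed: final G1 returns to the first vertex.

**Shape 3** — `<polygon>` closed polygon, stroke `#000000` → score (S428, F1605). Machine vertices: (185.77,118.33) → (138.36,91.33) → (159.73,19.83) → (31.92,158.40) → (13.14,24.00) → (185.77,118.33). Closed: final G1 returns to the first vertex.

**Shape 4** — `<polyline>` open polyline, stroke `#000000` → score (S428, F1605). Machine vertices: (199.60,78.61) → (168.45,59.57) → (56.52,145.19) → (340.69,116.84) → (58.45,146.55) → (141.60,177.67). Open path.

(Gcodetools for Inkscape — laser output)
G21
G90
G0 X85.54 Y120.47
M3 S428
G1 X123.11 Y107.74 F1605
G1 X187.58 Y76.21
G1 X244.77 Y45.93
G1 X260.52 Y36.94
M5
G0 X174.60 Y92.58
M3 S428
G1 X167.80 Y108.99 F1605
G1 X151.39 Y115.79
G1 X134.98 Y108.99
G1 X128.18 Y92.58
G1 X134.98 Y76.17
G1 X151.39 Y69.37
G1 X167.80 Y76.17
G1 X174.60 Y92.58
M5
G0 X185.77 Y118.33
M3 S428
G1 X138.36 Y91.33 F1605
G1 X159.73 Y19.83
G1 X31.92 Y158.40
G1 X13.14 Y24.00
G1 X185.77 Y118.33
M5
G0 X199.60 Y78.61
M3 S428
G1 X168.45 Y59.57 F1605
G1 X56.52 Y145.19
G1 X340.69 Y116.84
G1 X58.45 Y146.55
G1 X141.60 Y177.67
M5
G0 X0.00 Y0.00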